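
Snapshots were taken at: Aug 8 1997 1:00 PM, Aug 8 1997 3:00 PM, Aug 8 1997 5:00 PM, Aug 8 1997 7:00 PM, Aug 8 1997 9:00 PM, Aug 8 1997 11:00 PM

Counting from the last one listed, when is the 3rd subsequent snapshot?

Aug 9 1997 5:00 AM

The interval is a steady 2 hours (2, 2, 2, 2, 2).
Aug 8 1997 11:00 PM + 2 h = Aug 9 1997 1:00 AM.
Aug 9 1997 1:00 AM + 2 h = Aug 9 1997 3:00 AM.
Aug 9 1997 3:00 AM + 2 h = Aug 9 1997 5:00 AM.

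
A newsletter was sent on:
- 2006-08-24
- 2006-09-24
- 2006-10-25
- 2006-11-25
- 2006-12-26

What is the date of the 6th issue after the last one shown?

Gaps between consecutive events: 31, 31, 31, 31 days — a constant 31-day interval.
2006-12-26 + 31 days = 2007-01-26.
2007-01-26 + 31 days = 2007-02-26.
2007-02-26 + 31 days = 2007-03-29.
2007-03-29 + 31 days = 2007-04-29.
2007-04-29 + 31 days = 2007-05-30.
2007-05-30 + 31 days = 2007-06-30.

2007-06-30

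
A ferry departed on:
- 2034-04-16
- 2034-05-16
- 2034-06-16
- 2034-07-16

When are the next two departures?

The day-of-month is always 16 (30, 31, 30 days between events).
So this recurs on the 16th of each month.
August 2034: 2034-08-16.
September 2034: 2034-09-16.

2034-08-16, 2034-09-16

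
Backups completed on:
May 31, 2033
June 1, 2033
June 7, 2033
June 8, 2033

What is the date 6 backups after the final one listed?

Gaps: 1, 6, 1 days — not constant, but cyclic with period 2.
The events fall on every Tuesday and Wednesday.
Next Tuesday: June 14, 2033.
Next Wednesday: June 15, 2033.
The following Tuesday is June 21, 2033.
Next Wednesday: June 22, 2033.
The following Tuesday is June 28, 2033.
Next Wednesday: June 29, 2033.

June 29, 2033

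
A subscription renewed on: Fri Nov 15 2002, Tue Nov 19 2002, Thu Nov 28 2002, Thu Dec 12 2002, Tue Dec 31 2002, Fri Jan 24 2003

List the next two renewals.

Sat Feb 22 2003, Fri Mar 28 2003

The spacing grows by 5 each time: 4, 9, 14, 19, 24 days.
Next gap: 29 days. Fri Jan 24 2003 + 29 days = Sat Feb 22 2003.
Next gap: 34 days. Sat Feb 22 2003 + 34 days = Fri Mar 28 2003.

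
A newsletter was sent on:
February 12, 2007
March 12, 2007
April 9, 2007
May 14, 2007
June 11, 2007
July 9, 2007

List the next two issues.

Gaps: 28, 28, 35, 28, 28 days — a mix of 28 and 35. Every date is a Monday.
Each is the 2nd Monday of its month.
August 2007 — 2nd Monday is August 13, 2007.
2nd Monday of September 2007: September 10, 2007.

August 13, 2007; September 10, 2007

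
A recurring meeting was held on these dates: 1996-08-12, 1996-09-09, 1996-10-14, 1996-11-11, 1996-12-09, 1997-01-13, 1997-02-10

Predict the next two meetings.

1997-03-10, 1997-04-14

These are Mondays at 28- or 35-day spacing (28, 35, 28, 28, 35, 28).
The pattern: 2nd Monday of the month.
March 1997 — 2nd Monday is 1997-03-10.
April 1997 — 2nd Monday is 1997-04-14.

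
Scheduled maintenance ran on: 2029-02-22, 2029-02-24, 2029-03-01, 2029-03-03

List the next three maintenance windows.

2029-03-08, 2029-03-10, 2029-03-15

Every event lands on a Thursday or Saturday (gaps cycle 2, 5, 2).
So the schedule is: every Thursday and Saturday.
Next Thursday: 2029-03-08.
Next Saturday: 2029-03-10.
Next Thursday: 2029-03-15.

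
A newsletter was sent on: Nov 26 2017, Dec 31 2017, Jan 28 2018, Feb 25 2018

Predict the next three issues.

These are Sundays with 35, 28, 28-day gaps.
Each is the final Sunday of its month — Dec 31 2017 is past the 28th, so '4th Sunday' doesn't fit.
March 2018 ends with Sunday Mar 25 2018.
Last Sunday of April 2018: Apr 29 2018.
Last Sunday of May 2018: May 27 2018.

Mar 25 2018, Apr 29 2018, May 27 2018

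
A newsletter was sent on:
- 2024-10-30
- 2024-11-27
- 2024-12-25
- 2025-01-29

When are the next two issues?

All Wednesdays; the gaps (28, 28, 35) vary with month length.
This is the last Wednesday of each month.
February 2025 ends with Wednesday 2025-02-26.
March 2025 ends with Wednesday 2025-03-26.

2025-02-26, 2025-03-26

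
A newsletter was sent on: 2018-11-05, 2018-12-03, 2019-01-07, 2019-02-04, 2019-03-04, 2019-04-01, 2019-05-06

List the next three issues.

Gaps: 28, 35, 28, 28, 28, 35 days — a mix of 28 and 35. Every date is a Monday.
Each is the 1st Monday of its month.
1st Monday of June 2019: 2019-06-03.
July 2019 — 1st Monday is 2019-07-01.
August 2019 — 1st Monday is 2019-08-05.

2019-06-03, 2019-07-01, 2019-08-05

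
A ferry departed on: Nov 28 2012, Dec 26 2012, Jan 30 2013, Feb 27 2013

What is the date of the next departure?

Mar 27 2013

Every date is a Wednesday; gaps 28, 35, 28 days.
Each is the last Wednesday of its month (at least one falls on the 29th or later, ruling out '4th Wednesday').
Last Wednesday of March 2013: Mar 27 2013.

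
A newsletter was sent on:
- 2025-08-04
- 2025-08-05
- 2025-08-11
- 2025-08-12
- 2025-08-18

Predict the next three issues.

2025-08-19, 2025-08-25, 2025-08-26

Every event lands on a Monday or Tuesday (gaps cycle 1, 6, 1, 6).
So the schedule is: every Monday and Tuesday.
Next Tuesday: 2025-08-19.
The following Monday is 2025-08-25.
The following Tuesday is 2025-08-26.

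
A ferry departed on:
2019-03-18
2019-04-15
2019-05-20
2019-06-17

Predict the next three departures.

2019-07-15, 2019-08-19, 2019-09-16

These are Mondays at 28- or 35-day spacing (28, 35, 28).
The pattern: 3rd Monday of the month.
3rd Monday of July 2019: 2019-07-15.
August 2019 — 3rd Monday is 2019-08-19.
3rd Monday of September 2019: 2019-09-16.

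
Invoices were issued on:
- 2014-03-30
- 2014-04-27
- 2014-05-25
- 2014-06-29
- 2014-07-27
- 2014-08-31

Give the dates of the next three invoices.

These are Sundays with 28, 28, 35, 28, 35-day gaps.
Each is the final Sunday of its month — 2014-03-30 is past the 28th, so '4th Sunday' doesn't fit.
Last Sunday of September 2014: 2014-09-28.
October 2014 ends with Sunday 2014-10-26.
November 2014 ends with Sunday 2014-11-30.

2014-09-28, 2014-10-26, 2014-11-30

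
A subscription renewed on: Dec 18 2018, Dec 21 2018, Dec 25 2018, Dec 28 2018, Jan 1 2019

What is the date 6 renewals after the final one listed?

Gaps: 3, 4, 3, 4 days — not constant, but cyclic with period 2.
The events fall on every Tuesday and Friday.
The following Friday is Jan 4 2019.
Next Tuesday: Jan 8 2019.
Next Friday: Jan 11 2019.
The following Tuesday is Jan 15 2019.
The following Friday is Jan 18 2019.
The following Tuesday is Jan 22 2019.

Jan 22 2019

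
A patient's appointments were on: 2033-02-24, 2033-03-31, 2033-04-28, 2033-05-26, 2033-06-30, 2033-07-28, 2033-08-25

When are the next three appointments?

2033-09-29, 2033-10-27, 2033-11-24

These are Thursdays with 35, 28, 28, 35, 28, 28-day gaps.
Each is the final Thursday of its month — 2033-03-31 is past the 28th, so '4th Thursday' doesn't fit.
Last Thursday of September 2033: 2033-09-29.
Last Thursday of October 2033: 2033-10-27.
Last Thursday of November 2033: 2033-11-24.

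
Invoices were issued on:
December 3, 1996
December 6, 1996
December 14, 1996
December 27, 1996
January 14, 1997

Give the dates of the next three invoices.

February 6, 1997; March 6, 1997; April 8, 1997

Intervals are 3, 8, 13, 18 days — an arithmetic progression with common difference 5.
Next gap: 23 days. January 14, 1997 + 23 days = February 6, 1997.
Next gap: 28 days. February 6, 1997 + 28 days = March 6, 1997.
Next gap: 33 days. March 6, 1997 + 33 days = April 8, 1997.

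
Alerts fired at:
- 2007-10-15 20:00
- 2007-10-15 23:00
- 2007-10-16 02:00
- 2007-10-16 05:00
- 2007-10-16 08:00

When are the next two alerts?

2007-10-16 11:00, 2007-10-16 14:00

Gaps: 3, 3, 3, 3 hours — each event is 3 hours after the previous one.
2007-10-16 08:00 + 3 h = 2007-10-16 11:00.
2007-10-16 11:00 + 3 h = 2007-10-16 14:00.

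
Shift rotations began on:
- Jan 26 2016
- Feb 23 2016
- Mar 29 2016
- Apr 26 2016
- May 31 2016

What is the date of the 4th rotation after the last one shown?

Sep 27 2016

These are Tuesdays with 28, 35, 28, 35-day gaps.
Each is the final Tuesday of its month — Mar 29 2016 is past the 28th, so '4th Tuesday' doesn't fit.
Last Tuesday of June 2016: Jun 28 2016.
July 2016 ends with Tuesday Jul 26 2016.
Last Tuesday of August 2016: Aug 30 2016.
Last Tuesday of September 2016: Sep 27 2016.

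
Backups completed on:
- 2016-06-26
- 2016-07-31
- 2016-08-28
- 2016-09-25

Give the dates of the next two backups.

Every date is a Sunday; gaps 35, 28, 28 days.
Each is the last Sunday of its month (at least one falls on the 29th or later, ruling out '4th Sunday').
Last Sunday of October 2016: 2016-10-30.
Last Sunday of November 2016: 2016-11-27.

2016-10-30, 2016-11-27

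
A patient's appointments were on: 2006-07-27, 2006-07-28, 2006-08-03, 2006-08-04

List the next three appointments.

The gap pattern 1, 6, 1 repeats every 2 events.
These are the Thursdays and Fridays of each week.
The following Thursday is 2006-08-10.
Next Friday: 2006-08-11.
The following Thursday is 2006-08-17.

2006-08-10, 2006-08-11, 2006-08-17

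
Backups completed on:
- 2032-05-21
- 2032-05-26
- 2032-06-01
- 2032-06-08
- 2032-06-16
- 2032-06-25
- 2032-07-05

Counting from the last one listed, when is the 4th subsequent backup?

Intervals are 5, 6, 7, 8, 9, 10 days — an arithmetic progression with common difference 1.
Next gap: 11 days. 2032-07-05 + 11 days = 2032-07-16.
Next gap: 12 days. 2032-07-16 + 12 days = 2032-07-28.
Next gap: 13 days. 2032-07-28 + 13 days = 2032-08-10.
Next gap: 14 days. 2032-08-10 + 14 days = 2032-08-24.

2032-08-24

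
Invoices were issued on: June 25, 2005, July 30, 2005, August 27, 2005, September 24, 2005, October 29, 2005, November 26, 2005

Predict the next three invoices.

December 31, 2005; January 28, 2006; February 25, 2006

These are Saturdays with 35, 28, 28, 35, 28-day gaps.
Each is the final Saturday of its month — July 30, 2005 is past the 28th, so '4th Saturday' doesn't fit.
Last Saturday of December 2005: December 31, 2005.
January 2006 ends with Saturday January 28, 2006.
February 2006 ends with Saturday February 25, 2006.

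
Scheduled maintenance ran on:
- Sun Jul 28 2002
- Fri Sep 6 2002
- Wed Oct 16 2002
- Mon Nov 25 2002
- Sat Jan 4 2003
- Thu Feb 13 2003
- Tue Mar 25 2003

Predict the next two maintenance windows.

Sun May 4 2003, Fri Jun 13 2003

The spacing is 40, 40, 40, 40, 40, 40 days — always 40 days.
Tue Mar 25 2003 + 40 days = Sun May 4 2003.
Sun May 4 2003 + 40 days = Fri Jun 13 2003.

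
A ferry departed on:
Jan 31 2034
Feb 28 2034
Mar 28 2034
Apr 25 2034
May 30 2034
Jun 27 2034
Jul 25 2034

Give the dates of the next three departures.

Aug 29 2034, Sep 26 2034, Oct 31 2034

Every date is a Tuesday; gaps 28, 28, 28, 35, 28, 28 days.
Each is the last Tuesday of its month (at least one falls on the 29th or later, ruling out '4th Tuesday').
August 2034 ends with Tuesday Aug 29 2034.
Last Tuesday of September 2034: Sep 26 2034.
Last Tuesday of October 2034: Oct 31 2034.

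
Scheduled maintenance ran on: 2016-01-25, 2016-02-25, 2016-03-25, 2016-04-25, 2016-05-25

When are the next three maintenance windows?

Each date is the 25th; the gaps (31, 29, 31, 30) track the month lengths.
The rule is the 25th of each month.
Next: June 2016 → 2016-06-25.
July 2016: 2016-07-25.
Next: August 2016 → 2016-08-25.

2016-06-25, 2016-07-25, 2016-08-25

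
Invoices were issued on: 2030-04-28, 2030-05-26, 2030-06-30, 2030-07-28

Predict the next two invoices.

2030-08-25, 2030-09-29

All Sundays; the gaps (28, 35, 28) vary with month length.
This is the last Sunday of each month.
Last Sunday of August 2030: 2030-08-25.
Last Sunday of September 2030: 2030-09-29.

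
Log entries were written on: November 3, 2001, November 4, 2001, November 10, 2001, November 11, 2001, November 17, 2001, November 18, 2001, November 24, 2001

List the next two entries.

November 25, 2001; December 1, 2001

Gaps: 1, 6, 1, 6, 1, 6 days — not constant, but cyclic with period 2.
The events fall on every Saturday and Sunday.
Next Sunday: November 25, 2001.
The following Saturday is December 1, 2001.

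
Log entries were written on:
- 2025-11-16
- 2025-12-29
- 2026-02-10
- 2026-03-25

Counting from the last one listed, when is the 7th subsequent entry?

Gaps between consecutive events: 43, 43, 43 days — a constant 43-day interval.
2026-03-25 + 43 days = 2026-05-07.
2026-05-07 + 43 days = 2026-06-19.
2026-06-19 + 43 days = 2026-08-01.
2026-08-01 + 43 days = 2026-09-13.
2026-09-13 + 43 days = 2026-10-26.
2026-10-26 + 43 days = 2026-12-08.
2026-12-08 + 43 days = 2027-01-20.

2027-01-20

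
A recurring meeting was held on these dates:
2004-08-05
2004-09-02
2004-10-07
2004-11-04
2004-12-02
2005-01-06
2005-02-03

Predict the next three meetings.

All dates are Thursdays, 28, 35, 28, 28, 35, 28 days apart.
Specifically, the 1st Thursday of each month.
March 2005 — 1st Thursday is 2005-03-03.
1st Thursday of April 2005: 2005-04-07.
May 2005 — 1st Thursday is 2005-05-05.

2005-03-03, 2005-04-07, 2005-05-05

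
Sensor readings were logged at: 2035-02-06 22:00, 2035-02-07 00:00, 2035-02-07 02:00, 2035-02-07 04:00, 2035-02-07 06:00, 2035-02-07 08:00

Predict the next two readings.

Gaps: 2, 2, 2, 2, 2 hours — each event is 2 hours after the previous one.
2035-02-07 08:00 + 2 h = 2035-02-07 10:00.
2035-02-07 10:00 + 2 h = 2035-02-07 12:00.

2035-02-07 10:00, 2035-02-07 12:00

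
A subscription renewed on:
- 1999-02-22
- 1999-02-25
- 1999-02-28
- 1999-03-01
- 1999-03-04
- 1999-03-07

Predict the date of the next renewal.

1999-03-08

Gaps: 3, 3, 1, 3, 3 days — not constant, but cyclic with period 3.
The events fall on every Monday, Thursday and Sunday.
The following Monday is 1999-03-08.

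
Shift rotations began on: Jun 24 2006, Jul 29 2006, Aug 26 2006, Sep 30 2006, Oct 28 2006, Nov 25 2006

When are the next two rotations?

Dec 30 2006, Jan 27 2007

These are Saturdays with 35, 28, 35, 28, 28-day gaps.
Each is the final Saturday of its month — Jul 29 2006 is past the 28th, so '4th Saturday' doesn't fit.
December 2006 ends with Saturday Dec 30 2006.
January 2007 ends with Saturday Jan 27 2007.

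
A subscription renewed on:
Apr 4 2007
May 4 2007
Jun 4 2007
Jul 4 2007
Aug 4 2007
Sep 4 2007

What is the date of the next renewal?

The day-of-month is always 4 (30, 31, 30, 31, 31 days between events).
So this recurs on the 4th of each month.
October 2007: Oct 4 2007.

Oct 4 2007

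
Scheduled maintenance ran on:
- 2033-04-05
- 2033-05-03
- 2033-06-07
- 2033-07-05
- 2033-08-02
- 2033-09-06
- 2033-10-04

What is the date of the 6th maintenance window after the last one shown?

All dates are Tuesdays, 28, 35, 28, 28, 35, 28 days apart.
Specifically, the 1st Tuesday of each month.
November 2033 — 1st Tuesday is 2033-11-01.
1st Tuesday of December 2033: 2033-12-06.
1st Tuesday of January 2034: 2034-01-03.
1st Tuesday of February 2034: 2034-02-07.
March 2034 — 1st Tuesday is 2034-03-07.
April 2034 — 1st Tuesday is 2034-04-04.

2034-04-04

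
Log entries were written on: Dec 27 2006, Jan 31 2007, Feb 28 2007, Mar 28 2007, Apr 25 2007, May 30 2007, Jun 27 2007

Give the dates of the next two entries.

These are Wednesdays with 35, 28, 28, 28, 35, 28-day gaps.
Each is the final Wednesday of its month — Jan 31 2007 is past the 28th, so '4th Wednesday' doesn't fit.
July 2007 ends with Wednesday Jul 25 2007.
August 2007 ends with Wednesday Aug 29 2007.

Jul 25 2007, Aug 29 2007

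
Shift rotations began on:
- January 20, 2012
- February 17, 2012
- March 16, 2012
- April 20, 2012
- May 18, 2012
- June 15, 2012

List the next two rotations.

Gaps: 28, 28, 35, 28, 28 days — a mix of 28 and 35. Every date is a Friday.
Each is the 3rd Friday of its month.
July 2012 — 3rd Friday is July 20, 2012.
August 2012 — 3rd Friday is August 17, 2012.

July 20, 2012; August 17, 2012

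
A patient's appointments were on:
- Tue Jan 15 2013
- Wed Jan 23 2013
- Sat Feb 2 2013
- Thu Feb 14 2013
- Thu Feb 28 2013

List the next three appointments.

Sat Mar 16 2013, Wed Apr 3 2013, Tue Apr 23 2013

The spacing grows by 2 each time: 8, 10, 12, 14 days.
Next gap: 16 days. Thu Feb 28 2013 + 16 days = Sat Mar 16 2013.
Next gap: 18 days. Sat Mar 16 2013 + 18 days = Wed Apr 3 2013.
Next gap: 20 days. Wed Apr 3 2013 + 20 days = Tue Apr 23 2013.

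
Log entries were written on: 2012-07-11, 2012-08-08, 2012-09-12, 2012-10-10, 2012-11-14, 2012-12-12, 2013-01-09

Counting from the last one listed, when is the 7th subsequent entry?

2013-08-14

All dates are Wednesdays, 28, 35, 28, 35, 28, 28 days apart.
Specifically, the 2nd Wednesday of each month.
2nd Wednesday of February 2013: 2013-02-13.
March 2013 — 2nd Wednesday is 2013-03-13.
2nd Wednesday of April 2013: 2013-04-10.
May 2013 — 2nd Wednesday is 2013-05-08.
2nd Wednesday of June 2013: 2013-06-12.
July 2013 — 2nd Wednesday is 2013-07-10.
August 2013 — 2nd Wednesday is 2013-08-14.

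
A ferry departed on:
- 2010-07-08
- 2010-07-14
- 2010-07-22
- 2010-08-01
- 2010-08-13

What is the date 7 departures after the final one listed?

The spacing grows by 2 each time: 6, 8, 10, 12 days.
Next gap: 14 days. 2010-08-13 + 14 days = 2010-08-27.
Next gap: 16 days. 2010-08-27 + 16 days = 2010-09-12.
Next gap: 18 days. 2010-09-12 + 18 days = 2010-09-30.
Next gap: 20 days. 2010-09-30 + 20 days = 2010-10-20.
Next gap: 22 days. 2010-10-20 + 22 days = 2010-11-11.
Next gap: 24 days. 2010-11-11 + 24 days = 2010-12-05.
Next gap: 26 days. 2010-12-05 + 26 days = 2010-12-31.

2010-12-31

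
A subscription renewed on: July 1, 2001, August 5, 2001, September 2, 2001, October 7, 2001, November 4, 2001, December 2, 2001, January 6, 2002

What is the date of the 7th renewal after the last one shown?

These are Sundays at 28- or 35-day spacing (35, 28, 35, 28, 28, 35).
The pattern: 1st Sunday of the month.
1st Sunday of February 2002: February 3, 2002.
March 2002 — 1st Sunday is March 3, 2002.
April 2002 — 1st Sunday is April 7, 2002.
1st Sunday of May 2002: May 5, 2002.
1st Sunday of June 2002: June 2, 2002.
July 2002 — 1st Sunday is July 7, 2002.
1st Sunday of August 2002: August 4, 2002.

August 4, 2002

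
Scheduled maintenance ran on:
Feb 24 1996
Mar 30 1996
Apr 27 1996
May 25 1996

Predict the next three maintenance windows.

Every date is a Saturday; gaps 35, 28, 28 days.
Each is the last Saturday of its month (at least one falls on the 29th or later, ruling out '4th Saturday').
Last Saturday of June 1996: Jun 29 1996.
Last Saturday of July 1996: Jul 27 1996.
Last Saturday of August 1996: Aug 31 1996.

Jun 29 1996, Jul 27 1996, Aug 31 1996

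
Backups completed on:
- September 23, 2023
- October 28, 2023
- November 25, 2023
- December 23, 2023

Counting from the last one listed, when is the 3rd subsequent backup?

March 23, 2024

These are Saturdays at 28- or 35-day spacing (35, 28, 28).
The pattern: 4th Saturday of the month.
January 2024 — 4th Saturday is January 27, 2024.
February 2024 — 4th Saturday is February 24, 2024.
March 2024 — 4th Saturday is March 23, 2024.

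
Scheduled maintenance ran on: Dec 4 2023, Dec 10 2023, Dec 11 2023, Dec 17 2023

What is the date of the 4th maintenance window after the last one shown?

Dec 31 2023

Gaps: 6, 1, 6 days — not constant, but cyclic with period 2.
The events fall on every Monday and Sunday.
Next Monday: Dec 18 2023.
Next Sunday: Dec 24 2023.
Next Monday: Dec 25 2023.
The following Sunday is Dec 31 2023.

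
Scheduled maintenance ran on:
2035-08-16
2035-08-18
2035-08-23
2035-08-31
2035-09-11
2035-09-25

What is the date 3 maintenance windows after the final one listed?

The spacing grows by 3 each time: 2, 5, 8, 11, 14 days.
Next gap: 17 days. 2035-09-25 + 17 days = 2035-10-12.
Next gap: 20 days. 2035-10-12 + 20 days = 2035-11-01.
Next gap: 23 days. 2035-11-01 + 23 days = 2035-11-24.

2035-11-24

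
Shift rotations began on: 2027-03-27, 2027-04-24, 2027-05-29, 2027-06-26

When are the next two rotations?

These are Saturdays with 28, 35, 28-day gaps.
Each is the final Saturday of its month — 2027-05-29 is past the 28th, so '4th Saturday' doesn't fit.
July 2027 ends with Saturday 2027-07-31.
Last Saturday of August 2027: 2027-08-28.

2027-07-31, 2027-08-28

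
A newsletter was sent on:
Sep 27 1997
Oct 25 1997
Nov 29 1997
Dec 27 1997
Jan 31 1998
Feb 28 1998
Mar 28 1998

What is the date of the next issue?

These are Saturdays with 28, 35, 28, 35, 28, 28-day gaps.
Each is the final Saturday of its month — Nov 29 1997 is past the 28th, so '4th Saturday' doesn't fit.
Last Saturday of April 1998: Apr 25 1998.

Apr 25 1998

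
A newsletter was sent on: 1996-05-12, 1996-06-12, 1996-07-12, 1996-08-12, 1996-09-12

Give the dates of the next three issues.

The day-of-month is always 12 (31, 30, 31, 31 days between events).
So this recurs on the 12th of each month.
October 1996: 1996-10-12.
Next: November 1996 → 1996-11-12.
December 1996: 1996-12-12.

1996-10-12, 1996-11-12, 1996-12-12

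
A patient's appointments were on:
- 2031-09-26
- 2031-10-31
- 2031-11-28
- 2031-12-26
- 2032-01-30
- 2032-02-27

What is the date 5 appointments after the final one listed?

All Fridays; the gaps (35, 28, 28, 35, 28) vary with month length.
This is the last Friday of each month.
March 2032 ends with Friday 2032-03-26.
April 2032 ends with Friday 2032-04-30.
Last Friday of May 2032: 2032-05-28.
June 2032 ends with Friday 2032-06-25.
Last Friday of July 2032: 2032-07-30.

2032-07-30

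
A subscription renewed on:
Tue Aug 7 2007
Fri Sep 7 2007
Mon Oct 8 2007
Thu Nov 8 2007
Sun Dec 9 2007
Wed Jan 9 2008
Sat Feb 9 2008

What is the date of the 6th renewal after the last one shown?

Every event comes 31 days after the last (31, 31, 31, 31, 31, 31).
Sat Feb 9 2008 + 31 days = Tue Mar 11 2008.
Tue Mar 11 2008 + 31 days = Fri Apr 11 2008.
Fri Apr 11 2008 + 31 days = Mon May 12 2008.
Mon May 12 2008 + 31 days = Thu Jun 12 2008.
Thu Jun 12 2008 + 31 days = Sun Jul 13 2008.
Sun Jul 13 2008 + 31 days = Wed Aug 13 2008.

Wed Aug 13 2008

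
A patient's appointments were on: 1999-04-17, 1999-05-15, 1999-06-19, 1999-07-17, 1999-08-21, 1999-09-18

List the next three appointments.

All dates are Saturdays, 28, 35, 28, 35, 28 days apart.
Specifically, the 3rd Saturday of each month.
October 1999 — 3rd Saturday is 1999-10-16.
3rd Saturday of November 1999: 1999-11-20.
December 1999 — 3rd Saturday is 1999-12-18.

1999-10-16, 1999-11-20, 1999-12-18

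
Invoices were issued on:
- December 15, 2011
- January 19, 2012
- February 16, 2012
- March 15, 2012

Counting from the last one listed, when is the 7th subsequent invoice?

October 18, 2012

All dates are Thursdays, 35, 28, 28 days apart.
Specifically, the 3rd Thursday of each month.
April 2012 — 3rd Thursday is April 19, 2012.
May 2012 — 3rd Thursday is May 17, 2012.
June 2012 — 3rd Thursday is June 21, 2012.
July 2012 — 3rd Thursday is July 19, 2012.
3rd Thursday of August 2012: August 16, 2012.
3rd Thursday of September 2012: September 20, 2012.
October 2012 — 3rd Thursday is October 18, 2012.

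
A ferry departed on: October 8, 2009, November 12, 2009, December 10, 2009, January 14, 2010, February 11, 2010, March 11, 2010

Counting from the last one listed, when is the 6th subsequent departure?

These are Thursdays at 28- or 35-day spacing (35, 28, 35, 28, 28).
The pattern: 2nd Thursday of the month.
2nd Thursday of April 2010: April 8, 2010.
2nd Thursday of May 2010: May 13, 2010.
June 2010 — 2nd Thursday is June 10, 2010.
July 2010 — 2nd Thursday is July 8, 2010.
2nd Thursday of August 2010: August 12, 2010.
September 2010 — 2nd Thursday is September 9, 2010.

September 9, 2010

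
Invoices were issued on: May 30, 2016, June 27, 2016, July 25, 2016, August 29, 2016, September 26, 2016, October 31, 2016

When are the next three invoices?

All Mondays; the gaps (28, 28, 35, 28, 35) vary with month length.
This is the last Monday of each month.
November 2016 ends with Monday November 28, 2016.
Last Monday of December 2016: December 26, 2016.
Last Monday of January 2017: January 30, 2017.

November 28, 2016; December 26, 2016; January 30, 2017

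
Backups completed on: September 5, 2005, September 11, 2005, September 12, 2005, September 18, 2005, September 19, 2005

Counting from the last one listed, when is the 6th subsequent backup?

The gap pattern 6, 1, 6, 1 repeats every 2 events.
These are the Mondays and Sundays of each week.
The following Sunday is September 25, 2005.
The following Monday is September 26, 2005.
The following Sunday is October 2, 2005.
The following Monday is October 3, 2005.
The following Sunday is October 9, 2005.
Next Monday: October 10, 2005.

October 10, 2005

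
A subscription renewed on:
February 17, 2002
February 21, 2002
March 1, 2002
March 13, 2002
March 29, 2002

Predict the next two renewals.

Intervals are 4, 8, 12, 16 days — an arithmetic progression with common difference 4.
Next gap: 20 days. March 29, 2002 + 20 days = April 18, 2002.
Next gap: 24 days. April 18, 2002 + 24 days = May 12, 2002.

April 18, 2002; May 12, 2002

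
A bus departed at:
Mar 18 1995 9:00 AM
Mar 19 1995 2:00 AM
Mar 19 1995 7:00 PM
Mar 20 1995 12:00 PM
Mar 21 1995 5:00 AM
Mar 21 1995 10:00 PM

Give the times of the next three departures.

Mar 22 1995 3:00 PM, Mar 23 1995 8:00 AM, Mar 24 1995 1:00 AM

Spacing: 17, 17, 17, 17, 17 h — constant 17 h.
Mar 21 1995 10:00 PM + 17 h = Mar 22 1995 3:00 PM.
Mar 22 1995 3:00 PM + 17 h = Mar 23 1995 8:00 AM.
Mar 23 1995 8:00 AM + 17 h = Mar 24 1995 1:00 AM.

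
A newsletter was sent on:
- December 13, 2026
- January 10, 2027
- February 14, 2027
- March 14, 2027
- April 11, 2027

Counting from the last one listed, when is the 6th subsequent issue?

Gaps: 28, 35, 28, 28 days — a mix of 28 and 35. Every date is a Sunday.
Each is the 2nd Sunday of its month.
2nd Sunday of May 2027: May 9, 2027.
June 2027 — 2nd Sunday is June 13, 2027.
2nd Sunday of July 2027: July 11, 2027.
2nd Sunday of August 2027: August 8, 2027.
2nd Sunday of September 2027: September 12, 2027.
October 2027 — 2nd Sunday is October 10, 2027.

October 10, 2027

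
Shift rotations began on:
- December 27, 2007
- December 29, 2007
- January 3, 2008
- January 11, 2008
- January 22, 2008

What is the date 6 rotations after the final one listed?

Gaps: 2, 5, 8, 11 days — each gap is 3 larger than the previous one.
Next gap: 14 days. January 22, 2008 + 14 days = February 5, 2008.
Next gap: 17 days. February 5, 2008 + 17 days = February 22, 2008.
Next gap: 20 days. February 22, 2008 + 20 days = March 13, 2008.
Next gap: 23 days. March 13, 2008 + 23 days = April 5, 2008.
Next gap: 26 days. April 5, 2008 + 26 days = May 1, 2008.
Next gap: 29 days. May 1, 2008 + 29 days = May 30, 2008.

May 30, 2008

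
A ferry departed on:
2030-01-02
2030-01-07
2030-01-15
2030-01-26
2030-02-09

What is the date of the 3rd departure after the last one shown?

Gaps: 5, 8, 11, 14 days — each gap is 3 larger than the previous one.
Next gap: 17 days. 2030-02-09 + 17 days = 2030-02-26.
Next gap: 20 days. 2030-02-26 + 20 days = 2030-03-18.
Next gap: 23 days. 2030-03-18 + 23 days = 2030-04-10.

2030-04-10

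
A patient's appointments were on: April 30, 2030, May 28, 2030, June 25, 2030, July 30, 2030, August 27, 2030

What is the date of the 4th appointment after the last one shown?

December 31, 2030

Every date is a Tuesday; gaps 28, 28, 35, 28 days.
Each is the last Tuesday of its month (at least one falls on the 29th or later, ruling out '4th Tuesday').
Last Tuesday of September 2030: September 24, 2030.
Last Tuesday of October 2030: October 29, 2030.
November 2030 ends with Tuesday November 26, 2030.
December 2030 ends with Tuesday December 31, 2030.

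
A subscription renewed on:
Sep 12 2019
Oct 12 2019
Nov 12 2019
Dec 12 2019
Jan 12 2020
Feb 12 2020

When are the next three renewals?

Mar 12 2020, Apr 12 2020, May 12 2020

The day-of-month is always 12 (30, 31, 30, 31, 31 days between events).
So this recurs on the 12th of each month.
Next: March 2020 → Mar 12 2020.
April 2020: Apr 12 2020.
May 2020: May 12 2020.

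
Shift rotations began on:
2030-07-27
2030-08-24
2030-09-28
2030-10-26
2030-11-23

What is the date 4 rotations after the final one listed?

2031-03-22

All dates are Saturdays, 28, 35, 28, 28 days apart.
Specifically, the 4th Saturday of each month.
4th Saturday of December 2030: 2030-12-28.
January 2031 — 4th Saturday is 2031-01-25.
4th Saturday of February 2031: 2031-02-22.
March 2031 — 4th Saturday is 2031-03-22.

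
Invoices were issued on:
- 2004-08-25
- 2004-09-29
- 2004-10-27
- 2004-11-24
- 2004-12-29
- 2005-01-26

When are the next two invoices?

2005-02-23, 2005-03-30

All Wednesdays; the gaps (35, 28, 28, 35, 28) vary with month length.
This is the last Wednesday of each month.
Last Wednesday of February 2005: 2005-02-23.
Last Wednesday of March 2005: 2005-03-30.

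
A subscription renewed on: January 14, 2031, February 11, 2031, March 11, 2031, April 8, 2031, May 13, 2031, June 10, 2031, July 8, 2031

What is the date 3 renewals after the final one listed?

These are Tuesdays at 28- or 35-day spacing (28, 28, 28, 35, 28, 28).
The pattern: 2nd Tuesday of the month.
August 2031 — 2nd Tuesday is August 12, 2031.
2nd Tuesday of September 2031: September 9, 2031.
2nd Tuesday of October 2031: October 14, 2031.

October 14, 2031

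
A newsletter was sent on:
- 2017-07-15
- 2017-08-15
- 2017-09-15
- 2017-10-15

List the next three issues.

Each date is the 15th; the gaps (31, 31, 30) track the month lengths.
The rule is the 15th of each month.
November 2017: 2017-11-15.
Next: December 2017 → 2017-12-15.
January 2018: 2018-01-15.

2017-11-15, 2017-12-15, 2018-01-15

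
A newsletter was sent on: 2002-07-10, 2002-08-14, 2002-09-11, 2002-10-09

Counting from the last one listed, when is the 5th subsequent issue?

2003-03-12

All dates are Wednesdays, 35, 28, 28 days apart.
Specifically, the 2nd Wednesday of each month.
November 2002 — 2nd Wednesday is 2002-11-13.
2nd Wednesday of December 2002: 2002-12-11.
January 2003 — 2nd Wednesday is 2003-01-08.
2nd Wednesday of February 2003: 2003-02-12.
2nd Wednesday of March 2003: 2003-03-12.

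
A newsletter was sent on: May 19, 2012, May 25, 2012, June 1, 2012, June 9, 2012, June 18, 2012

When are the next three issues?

Gaps: 6, 7, 8, 9 days — each gap is 1 larger than the previous one.
Next gap: 10 days. June 18, 2012 + 10 days = June 28, 2012.
Next gap: 11 days. June 28, 2012 + 11 days = July 9, 2012.
Next gap: 12 days. July 9, 2012 + 12 days = July 21, 2012.

June 28, 2012; July 9, 2012; July 21, 2012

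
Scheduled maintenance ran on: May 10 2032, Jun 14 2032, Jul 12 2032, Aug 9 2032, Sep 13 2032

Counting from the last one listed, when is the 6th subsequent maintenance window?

Gaps: 35, 28, 28, 35 days — a mix of 28 and 35. Every date is a Monday.
Each is the 2nd Monday of its month.
October 2032 — 2nd Monday is Oct 11 2032.
November 2032 — 2nd Monday is Nov 8 2032.
2nd Monday of December 2032: Dec 13 2032.
January 2033 — 2nd Monday is Jan 10 2033.
2nd Monday of February 2033: Feb 14 2033.
2nd Monday of March 2033: Mar 14 2033.

Mar 14 2033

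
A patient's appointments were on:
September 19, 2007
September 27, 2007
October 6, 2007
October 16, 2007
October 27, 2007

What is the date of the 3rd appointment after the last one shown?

The spacing grows by 1 each time: 8, 9, 10, 11 days.
Next gap: 12 days. October 27, 2007 + 12 days = November 8, 2007.
Next gap: 13 days. November 8, 2007 + 13 days = November 21, 2007.
Next gap: 14 days. November 21, 2007 + 14 days = December 5, 2007.

December 5, 2007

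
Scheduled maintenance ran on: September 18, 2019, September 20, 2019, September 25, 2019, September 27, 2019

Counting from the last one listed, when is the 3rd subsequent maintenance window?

The gap pattern 2, 5, 2 repeats every 2 events.
These are the Wednesdays and Fridays of each week.
Next Wednesday: October 2, 2019.
The following Friday is October 4, 2019.
The following Wednesday is October 9, 2019.

October 9, 2019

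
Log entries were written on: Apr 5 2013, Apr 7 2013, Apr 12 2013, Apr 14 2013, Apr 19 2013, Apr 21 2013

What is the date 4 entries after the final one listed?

May 5 2013

The gap pattern 2, 5, 2, 5, 2 repeats every 2 events.
These are the Fridays and Sundays of each week.
The following Friday is Apr 26 2013.
Next Sunday: Apr 28 2013.
The following Friday is May 3 2013.
Next Sunday: May 5 2013.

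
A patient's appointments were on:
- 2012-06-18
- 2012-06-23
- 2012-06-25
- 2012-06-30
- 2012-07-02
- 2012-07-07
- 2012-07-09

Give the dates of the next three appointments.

2012-07-14, 2012-07-16, 2012-07-21

The gap pattern 5, 2, 5, 2, 5, 2 repeats every 2 events.
These are the Mondays and Saturdays of each week.
Next Saturday: 2012-07-14.
The following Monday is 2012-07-16.
The following Saturday is 2012-07-21.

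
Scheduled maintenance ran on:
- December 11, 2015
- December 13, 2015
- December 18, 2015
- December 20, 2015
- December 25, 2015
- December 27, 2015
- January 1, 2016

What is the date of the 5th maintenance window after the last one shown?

January 17, 2016

Every event lands on a Friday or Sunday (gaps cycle 2, 5, 2, 5, 2, 5).
So the schedule is: every Friday and Sunday.
The following Sunday is January 3, 2016.
The following Friday is January 8, 2016.
The following Sunday is January 10, 2016.
Next Friday: January 15, 2016.
Next Sunday: January 17, 2016.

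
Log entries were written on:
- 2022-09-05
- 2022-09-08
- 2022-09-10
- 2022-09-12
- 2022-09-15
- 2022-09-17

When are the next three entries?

2022-09-19, 2022-09-22, 2022-09-24

Every event lands on a Monday or Thursday or Saturday (gaps cycle 3, 2, 2, 3, 2).
So the schedule is: every Monday, Thursday and Saturday.
Next Monday: 2022-09-19.
The following Thursday is 2022-09-22.
Next Saturday: 2022-09-24.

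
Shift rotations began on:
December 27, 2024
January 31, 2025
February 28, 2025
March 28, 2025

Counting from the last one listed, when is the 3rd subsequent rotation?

June 27, 2025

These are Fridays with 35, 28, 28-day gaps.
Each is the final Friday of its month — January 31, 2025 is past the 28th, so '4th Friday' doesn't fit.
April 2025 ends with Friday April 25, 2025.
Last Friday of May 2025: May 30, 2025.
June 2025 ends with Friday June 27, 2025.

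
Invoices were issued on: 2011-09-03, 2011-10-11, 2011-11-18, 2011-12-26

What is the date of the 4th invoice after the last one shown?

Every event comes 38 days after the last (38, 38, 38).
2011-12-26 + 38 days = 2012-02-02.
2012-02-02 + 38 days = 2012-03-11.
2012-03-11 + 38 days = 2012-04-18.
2012-04-18 + 38 days = 2012-05-26.

2012-05-26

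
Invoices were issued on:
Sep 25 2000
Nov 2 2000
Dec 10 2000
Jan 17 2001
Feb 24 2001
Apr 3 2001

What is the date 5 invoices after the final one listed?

Every event comes 38 days after the last (38, 38, 38, 38, 38).
Apr 3 2001 + 38 days = May 11 2001.
May 11 2001 + 38 days = Jun 18 2001.
Jun 18 2001 + 38 days = Jul 26 2001.
Jul 26 2001 + 38 days = Sep 2 2001.
Sep 2 2001 + 38 days = Oct 10 2001.

Oct 10 2001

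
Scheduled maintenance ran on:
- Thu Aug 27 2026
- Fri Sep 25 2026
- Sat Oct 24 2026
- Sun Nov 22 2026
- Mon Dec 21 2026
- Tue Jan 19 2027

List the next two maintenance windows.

Wed Feb 17 2027, Thu Mar 18 2027

Every event comes 29 days after the last (29, 29, 29, 29, 29).
Tue Jan 19 2027 + 29 days = Wed Feb 17 2027.
Wed Feb 17 2027 + 29 days = Thu Mar 18 2027.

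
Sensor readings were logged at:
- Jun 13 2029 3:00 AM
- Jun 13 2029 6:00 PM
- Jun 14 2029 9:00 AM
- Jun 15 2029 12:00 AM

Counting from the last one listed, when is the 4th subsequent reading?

Spacing: 15, 15, 15 h — constant 15 h.
Jun 15 2029 12:00 AM + 15 h = Jun 15 2029 3:00 PM.
Jun 15 2029 3:00 PM + 15 h = Jun 16 2029 6:00 AM.
Jun 16 2029 6:00 AM + 15 h = Jun 16 2029 9:00 PM.
Jun 16 2029 9:00 PM + 15 h = Jun 17 2029 12:00 PM.

Jun 17 2029 12:00 PM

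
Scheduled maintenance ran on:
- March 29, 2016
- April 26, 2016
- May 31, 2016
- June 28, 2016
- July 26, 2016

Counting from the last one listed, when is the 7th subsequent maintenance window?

February 28, 2017

Every date is a Tuesday; gaps 28, 35, 28, 28 days.
Each is the last Tuesday of its month (at least one falls on the 29th or later, ruling out '4th Tuesday').
Last Tuesday of August 2016: August 30, 2016.
September 2016 ends with Tuesday September 27, 2016.
October 2016 ends with Tuesday October 25, 2016.
November 2016 ends with Tuesday November 29, 2016.
Last Tuesday of December 2016: December 27, 2016.
Last Tuesday of January 2017: January 31, 2017.
February 2017 ends with Tuesday February 28, 2017.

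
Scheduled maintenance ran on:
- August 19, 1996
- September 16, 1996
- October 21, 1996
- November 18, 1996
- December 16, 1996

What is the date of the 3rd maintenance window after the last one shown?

Gaps: 28, 35, 28, 28 days — a mix of 28 and 35. Every date is a Monday.
Each is the 3rd Monday of its month.
3rd Monday of January 1997: January 20, 1997.
3rd Monday of February 1997: February 17, 1997.
3rd Monday of March 1997: March 17, 1997.

March 17, 1997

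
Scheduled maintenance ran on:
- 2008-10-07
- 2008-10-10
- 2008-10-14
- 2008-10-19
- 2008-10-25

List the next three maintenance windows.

2008-11-01, 2008-11-09, 2008-11-18

Intervals are 3, 4, 5, 6 days — an arithmetic progression with common difference 1.
Next gap: 7 days. 2008-10-25 + 7 days = 2008-11-01.
Next gap: 8 days. 2008-11-01 + 8 days = 2008-11-09.
Next gap: 9 days. 2008-11-09 + 9 days = 2008-11-18.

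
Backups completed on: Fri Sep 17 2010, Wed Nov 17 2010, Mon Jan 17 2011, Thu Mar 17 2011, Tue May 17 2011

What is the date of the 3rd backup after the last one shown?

Gaps: 61, 61, 59, 61 days — not constant. Every event is on the 17th of the month.
Pattern: the 17th of every 2 months.
July 2011: Sun Jul 17 2011.
September 2011: Sat Sep 17 2011.
November 2011: Thu Nov 17 2011.

Thu Nov 17 2011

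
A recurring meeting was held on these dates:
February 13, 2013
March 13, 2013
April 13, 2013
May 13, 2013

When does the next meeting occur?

June 13, 2013

Each date is the 13th; the gaps (28, 31, 30) track the month lengths.
The rule is the 13th of each month.
Next: June 2013 → June 13, 2013.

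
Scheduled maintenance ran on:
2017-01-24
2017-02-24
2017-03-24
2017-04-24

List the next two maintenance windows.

The day-of-month is always 24 (31, 28, 31 days between events).
So this recurs on the 24th of each month.
Next: May 2017 → 2017-05-24.
June 2017: 2017-06-24.

2017-05-24, 2017-06-24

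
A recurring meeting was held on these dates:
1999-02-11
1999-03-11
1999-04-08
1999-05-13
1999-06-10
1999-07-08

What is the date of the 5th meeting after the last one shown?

1999-12-09

These are Thursdays at 28- or 35-day spacing (28, 28, 35, 28, 28).
The pattern: 2nd Thursday of the month.
2nd Thursday of August 1999: 1999-08-12.
September 1999 — 2nd Thursday is 1999-09-09.
October 1999 — 2nd Thursday is 1999-10-14.
November 1999 — 2nd Thursday is 1999-11-11.
December 1999 — 2nd Thursday is 1999-12-09.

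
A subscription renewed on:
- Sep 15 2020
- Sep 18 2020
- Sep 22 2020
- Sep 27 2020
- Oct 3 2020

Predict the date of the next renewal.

The spacing grows by 1 each time: 3, 4, 5, 6 days.
Next gap: 7 days. Oct 3 2020 + 7 days = Oct 10 2020.

Oct 10 2020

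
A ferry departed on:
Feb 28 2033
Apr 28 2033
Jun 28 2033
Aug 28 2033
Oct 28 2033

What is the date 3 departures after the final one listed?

Apr 28 2034

Each date is the 28th; the gaps (59, 61, 61, 61) track the month lengths.
The rule is the 28th of every 2 months.
December 2033: Dec 28 2033.
February 2034: Feb 28 2034.
Next: April 2034 → Apr 28 2034.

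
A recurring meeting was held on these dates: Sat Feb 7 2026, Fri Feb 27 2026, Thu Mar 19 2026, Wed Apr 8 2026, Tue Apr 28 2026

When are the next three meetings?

Gaps between consecutive events: 20, 20, 20, 20 days — a constant 20-day interval.
Tue Apr 28 2026 + 20 days = Mon May 18 2026.
Mon May 18 2026 + 20 days = Sun Jun 7 2026.
Sun Jun 7 2026 + 20 days = Sat Jun 27 2026.

Mon May 18 2026, Sun Jun 7 2026, Sat Jun 27 2026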